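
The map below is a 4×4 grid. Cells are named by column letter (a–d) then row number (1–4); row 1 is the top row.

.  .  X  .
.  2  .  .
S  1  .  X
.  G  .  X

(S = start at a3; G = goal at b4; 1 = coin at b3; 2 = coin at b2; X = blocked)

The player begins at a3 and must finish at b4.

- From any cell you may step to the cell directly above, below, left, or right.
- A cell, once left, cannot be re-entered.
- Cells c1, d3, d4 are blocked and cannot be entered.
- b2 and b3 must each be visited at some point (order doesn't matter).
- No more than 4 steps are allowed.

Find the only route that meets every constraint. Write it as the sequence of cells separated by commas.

The 4-move cap with required stops at b2, b3 leaves no slack for detours.
Route from a3: up 1 to a2, right 1 to b2, down 2 to b4 — 4 moves in all.
Check: all required cells visited; 4 ≤ 4 moves.

a3, a2, b2, b3, b4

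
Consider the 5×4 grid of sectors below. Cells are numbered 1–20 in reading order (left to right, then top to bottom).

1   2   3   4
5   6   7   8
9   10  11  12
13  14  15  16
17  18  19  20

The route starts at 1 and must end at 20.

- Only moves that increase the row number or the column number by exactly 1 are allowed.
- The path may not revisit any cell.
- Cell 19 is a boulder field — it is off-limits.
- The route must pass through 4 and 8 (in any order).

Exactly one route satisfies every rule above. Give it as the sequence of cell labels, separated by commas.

1, 2, 3, 4, 8, 12, 16, 20

Moves only go right or down, so the column and row indices never decrease.
Route from 1: right 3 to 4, down 4 to 20 — 7 moves in all.
Check: all required cells visited.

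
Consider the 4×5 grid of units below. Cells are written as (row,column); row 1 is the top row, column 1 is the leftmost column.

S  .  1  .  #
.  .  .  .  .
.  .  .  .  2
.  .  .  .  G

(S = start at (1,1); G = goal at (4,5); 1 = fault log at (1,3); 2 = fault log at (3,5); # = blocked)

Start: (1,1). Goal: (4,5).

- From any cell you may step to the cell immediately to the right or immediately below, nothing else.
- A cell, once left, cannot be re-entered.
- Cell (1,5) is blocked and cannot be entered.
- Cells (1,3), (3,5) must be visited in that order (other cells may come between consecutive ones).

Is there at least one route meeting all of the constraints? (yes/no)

yes

One route that works: (1,1) → (1,2) → (1,3) → (2,3) → (3,3) → (3,4) → (3,5) → (4,5).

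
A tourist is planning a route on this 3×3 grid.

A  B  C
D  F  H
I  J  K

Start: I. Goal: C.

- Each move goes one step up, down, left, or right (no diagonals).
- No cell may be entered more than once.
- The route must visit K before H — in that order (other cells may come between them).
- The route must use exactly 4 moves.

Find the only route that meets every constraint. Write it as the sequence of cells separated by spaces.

I J K H C

The waypoints must appear in the order K, H, with no cell reused.
Route from I: 2× right (reaching K), 2× up (reaching C) — 4 moves in all.
Check: order respected (K at step 2, H at step 3); 4 moves as required.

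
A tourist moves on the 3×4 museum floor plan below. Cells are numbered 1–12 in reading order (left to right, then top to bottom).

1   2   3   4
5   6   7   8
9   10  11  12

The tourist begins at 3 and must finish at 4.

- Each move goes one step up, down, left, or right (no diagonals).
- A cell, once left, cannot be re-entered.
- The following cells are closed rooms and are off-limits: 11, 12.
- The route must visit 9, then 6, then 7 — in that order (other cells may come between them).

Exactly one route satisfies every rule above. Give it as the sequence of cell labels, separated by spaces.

The waypoints must appear in the order 9, 6, 7, with no cell reused.
Route from 3: 2× left (reaching 1), 2× down (reaching 9), right to 10, up to 6, 2× right (reaching 8), up to 4 — 9 moves in all.
Check: order respected (9 at step 4, 6 at step 6, 7 at step 7).

3 2 1 5 9 10 6 7 8 4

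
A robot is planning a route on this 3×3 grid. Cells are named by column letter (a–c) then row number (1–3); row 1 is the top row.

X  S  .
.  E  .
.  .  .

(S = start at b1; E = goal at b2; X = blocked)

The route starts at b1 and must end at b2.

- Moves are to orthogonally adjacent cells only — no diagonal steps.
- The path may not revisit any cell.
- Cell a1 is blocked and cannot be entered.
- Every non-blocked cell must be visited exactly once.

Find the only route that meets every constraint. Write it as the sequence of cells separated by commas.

Need to visit all 8 open cells exactly once, starting at b1 and ending at b2.
Route from b1: right to c1, 2× down (reaching c3), 2× left (reaching a3), up to a2, right to b2 — 7 moves in all.
Check: all 8 open cells covered.

b1, c1, c2, c3, b3, a3, a2, b2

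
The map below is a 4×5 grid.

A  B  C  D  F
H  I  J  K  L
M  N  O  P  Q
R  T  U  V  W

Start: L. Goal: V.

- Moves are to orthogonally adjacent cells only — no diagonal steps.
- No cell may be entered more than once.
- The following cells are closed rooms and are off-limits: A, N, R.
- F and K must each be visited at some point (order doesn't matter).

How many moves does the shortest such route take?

5

Any route passes through F and K in some order between L and V. Summing Manhattan distances along each leg and taking the cheapest ordering (L → F → K → V) gives a lower bound of 1 + 2 + 2 = 5 moves.
A route of 5 moves achieves this: L → F → D → K → P → V.
Since 5 matches the lower bound, it is optimal.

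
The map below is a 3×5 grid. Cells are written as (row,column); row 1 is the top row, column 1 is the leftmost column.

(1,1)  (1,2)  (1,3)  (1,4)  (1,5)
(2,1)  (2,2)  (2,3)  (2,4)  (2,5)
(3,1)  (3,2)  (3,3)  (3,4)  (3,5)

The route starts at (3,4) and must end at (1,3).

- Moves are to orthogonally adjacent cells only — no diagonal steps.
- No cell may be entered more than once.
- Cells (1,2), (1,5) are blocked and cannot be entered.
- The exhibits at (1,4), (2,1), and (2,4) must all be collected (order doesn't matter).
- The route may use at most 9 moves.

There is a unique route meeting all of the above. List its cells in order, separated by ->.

(3,4) -> (3,3) -> (3,2) -> (3,1) -> (2,1) -> (2,2) -> (2,3) -> (2,4) -> (1,4) -> (1,3)

Any route must reach (1,4), (2,1), and (2,4) and still end at (1,3) within 9 moves, so the order of the required stops is forced.
Route from (3,4): 3× left (reaching (3,1)), up to (2,1), 3× right (reaching (2,4)), up to (1,4), left to (1,3) — 9 moves in all.
Check: all required cells visited; 9 ≤ 9 moves.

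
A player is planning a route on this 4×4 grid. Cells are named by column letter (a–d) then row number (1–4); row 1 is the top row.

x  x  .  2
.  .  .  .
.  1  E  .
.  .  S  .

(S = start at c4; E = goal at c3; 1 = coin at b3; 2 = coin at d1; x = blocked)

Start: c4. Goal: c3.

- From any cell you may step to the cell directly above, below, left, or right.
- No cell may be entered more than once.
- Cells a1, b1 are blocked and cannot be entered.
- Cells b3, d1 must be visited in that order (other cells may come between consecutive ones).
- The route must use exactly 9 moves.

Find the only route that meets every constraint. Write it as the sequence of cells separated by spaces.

c4 b4 b3 b2 c2 c1 d1 d2 d3 c3

The waypoints must appear in the order b3, d1, with no cell reused.
Route from c4: left to b4, 2× up (reaching b2), right to c2, up to c1, right to d1, 2× down (reaching d3), left to c3 — 9 moves in all.
Check: order respected (1 at step 2, 2 at step 6); 9 moves as required.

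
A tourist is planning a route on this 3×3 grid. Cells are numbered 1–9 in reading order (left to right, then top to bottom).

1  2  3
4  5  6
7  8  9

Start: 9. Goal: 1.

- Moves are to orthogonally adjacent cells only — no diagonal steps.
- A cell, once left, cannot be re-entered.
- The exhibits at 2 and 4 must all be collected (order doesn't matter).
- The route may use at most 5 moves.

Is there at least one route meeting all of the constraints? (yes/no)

Even ignoring the no-revisit rule, getting from 9 to 1, taking the cheapest ordering 9 → 2 → 4 → 1 needs at least 3 + 2 + 1 = 6 moves (Manhattan distance per leg), which exceeds the 5-move limit.

no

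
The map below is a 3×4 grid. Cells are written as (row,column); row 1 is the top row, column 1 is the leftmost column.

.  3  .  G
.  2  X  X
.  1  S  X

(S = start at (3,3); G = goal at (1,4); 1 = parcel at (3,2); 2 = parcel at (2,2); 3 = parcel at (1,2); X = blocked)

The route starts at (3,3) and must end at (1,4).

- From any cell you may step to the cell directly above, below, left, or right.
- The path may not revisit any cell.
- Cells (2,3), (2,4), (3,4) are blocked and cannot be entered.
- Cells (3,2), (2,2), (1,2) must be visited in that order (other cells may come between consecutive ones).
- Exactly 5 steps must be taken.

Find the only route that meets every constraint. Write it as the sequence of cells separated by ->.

(3,3) -> (3,2) -> (2,2) -> (1,2) -> (1,3) -> (1,4)

The waypoints must appear in the order (3,2), (2,2), (1,2), with no cell reused.
Route from (3,3): left 1 to (3,2), up 2 to (1,2), right 2 to (1,4) — 5 moves in all.
Check: order respected (1 at step 1, 2 at step 2, 3 at step 3); 5 moves as required.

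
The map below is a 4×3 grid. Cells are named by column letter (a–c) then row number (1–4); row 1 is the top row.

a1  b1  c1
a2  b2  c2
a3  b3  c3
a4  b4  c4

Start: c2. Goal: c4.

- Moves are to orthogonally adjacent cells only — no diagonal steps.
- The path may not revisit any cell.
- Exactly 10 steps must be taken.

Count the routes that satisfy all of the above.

5

Need simple routes of exactly 10 moves from c2 to c4 (Manhattan distance 2, so 4 moves are spent on a detour and 4 undoing it).
Enumerating: c2 c1 b1 b2 a2 a3 a4 b4 b3 c3 c4 | c2 c1 b1 a1 a2 a3 a4 b4 b3 c3 c4 | c2 c1 b1 a1 a2 b2 b3 a3 a4 b4 c4 | c2 c3 b3 b2 b1 a1 a2 a3 a4 b4 c4 | c2 b2 b1 a1 a2 a3 a4 b4 b3 c3 c4.
That gives 5 routes.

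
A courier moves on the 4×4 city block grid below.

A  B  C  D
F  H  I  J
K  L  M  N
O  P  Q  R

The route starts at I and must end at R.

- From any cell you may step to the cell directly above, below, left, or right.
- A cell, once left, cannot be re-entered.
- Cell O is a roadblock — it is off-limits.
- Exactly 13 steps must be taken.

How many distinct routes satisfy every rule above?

Need simple routes of exactly 13 moves from I to R (Manhattan distance 3, so 5 moves are spent on a detour and 5 undoing it).
Branch systematically from the start, pruning whenever the remaining move budget drops below the Manhattan distance to R or differs from it in parity. Grouping the completions by first move — via M: 6; via H: 2; via J: 3 (no valid completion starts via C) — and summing: 6 + 2 + 3 = 11.
That gives 11 routes.

11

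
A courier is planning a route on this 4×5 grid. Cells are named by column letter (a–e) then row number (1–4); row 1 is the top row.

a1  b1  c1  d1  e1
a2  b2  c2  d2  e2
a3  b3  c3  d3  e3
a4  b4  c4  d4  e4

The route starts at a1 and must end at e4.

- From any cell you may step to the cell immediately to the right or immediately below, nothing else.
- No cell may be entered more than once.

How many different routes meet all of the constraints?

35

A right/down-only route from a1 to e4 makes exactly 3 down-moves and 4 right-moves in some order.
With no other constraints that would be C(7,3) = 35 routes.
That gives 35 routes.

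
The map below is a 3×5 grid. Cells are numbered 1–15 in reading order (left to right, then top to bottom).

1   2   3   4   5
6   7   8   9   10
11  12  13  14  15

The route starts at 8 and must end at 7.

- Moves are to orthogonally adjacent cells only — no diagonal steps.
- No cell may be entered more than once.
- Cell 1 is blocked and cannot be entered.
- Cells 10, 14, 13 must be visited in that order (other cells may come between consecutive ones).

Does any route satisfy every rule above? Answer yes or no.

One route that works: 8 → 9 → 10 → 15 → 14 → 13 → 12 → 7.

yes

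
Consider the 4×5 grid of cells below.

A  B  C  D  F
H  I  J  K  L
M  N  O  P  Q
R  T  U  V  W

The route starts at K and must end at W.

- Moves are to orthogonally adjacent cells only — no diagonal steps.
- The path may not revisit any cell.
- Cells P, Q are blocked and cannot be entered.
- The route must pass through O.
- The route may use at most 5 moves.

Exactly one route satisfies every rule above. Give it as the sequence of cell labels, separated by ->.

The budget equals the shortest possible length, so every move has to be on a shortest route through the required cells.
Route from K: left 1 to J, down 2 to U, right 2 to W — 5 moves in all.
Check: all required cells visited; 5 ≤ 5 moves.

K -> J -> O -> U -> V -> W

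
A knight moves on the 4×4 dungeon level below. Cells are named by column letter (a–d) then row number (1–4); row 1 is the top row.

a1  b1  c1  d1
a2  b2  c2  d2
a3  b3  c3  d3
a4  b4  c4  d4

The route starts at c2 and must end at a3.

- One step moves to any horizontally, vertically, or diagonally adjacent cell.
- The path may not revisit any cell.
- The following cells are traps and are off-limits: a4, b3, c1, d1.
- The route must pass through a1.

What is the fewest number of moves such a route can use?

Any route passes through a1 somewhere between c2 and a3. Summing Chebyshev distances along the two legs (c2 → a1 → a3) gives a lower bound of 2 + 2 = 4 moves.
A route of 4 moves achieves this: c2 → b1 → a1 → a2 → a3.
Since 4 matches the lower bound, it is optimal.

4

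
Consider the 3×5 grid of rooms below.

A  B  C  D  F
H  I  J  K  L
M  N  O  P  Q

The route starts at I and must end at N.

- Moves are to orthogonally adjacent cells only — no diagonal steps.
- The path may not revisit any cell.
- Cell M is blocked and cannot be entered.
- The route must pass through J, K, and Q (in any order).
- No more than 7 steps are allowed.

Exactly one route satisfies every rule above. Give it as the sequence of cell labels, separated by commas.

Any route must reach J, K, and Q and still end at N within 7 moves, so the order of the required stops is forced.
Route from I: 3× right (reaching L), down to Q, 3× left (reaching N) — 7 moves in all.
Check: all required cells visited; 7 ≤ 7 moves.

I, J, K, L, Q, P, O, N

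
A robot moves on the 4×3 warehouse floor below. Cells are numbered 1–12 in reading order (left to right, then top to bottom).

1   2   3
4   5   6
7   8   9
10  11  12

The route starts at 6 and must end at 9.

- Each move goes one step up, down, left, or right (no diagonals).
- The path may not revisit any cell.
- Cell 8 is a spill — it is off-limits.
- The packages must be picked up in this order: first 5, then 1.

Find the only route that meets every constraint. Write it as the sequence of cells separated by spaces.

The waypoints must appear in the order 5, 1, with no cell reused.
Route from 6: left to 5, up to 2, left to 1, 3× down (reaching 10), 2× right (reaching 12), up to 9 — 9 moves in all.
Check: order respected (5 at step 1, 1 at step 3).

6 5 2 1 4 7 10 11 12 9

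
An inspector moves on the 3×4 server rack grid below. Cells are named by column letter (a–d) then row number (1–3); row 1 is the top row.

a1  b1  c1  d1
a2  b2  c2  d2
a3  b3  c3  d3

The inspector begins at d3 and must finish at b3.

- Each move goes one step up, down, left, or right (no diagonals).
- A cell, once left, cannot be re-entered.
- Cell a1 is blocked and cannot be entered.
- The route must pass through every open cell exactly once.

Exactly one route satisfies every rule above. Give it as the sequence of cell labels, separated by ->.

Need to visit all 11 open cells exactly once, starting at d3 and ending at b3.
Cell d1 has only two open neighbours (d2 and c1), so the path must pass straight through it: one of those is the cell it's entered from and the other is where it exits.
Route from d3: left 1 to c3, up 1 to c2, right 1 to d2, up 1 to d1, left 2 to b1, down 1 to b2, left 1 to a2, down 1 to a3, right 1 to b3 — 10 moves in all.
Check: all 11 open cells covered.

d3 -> c3 -> c2 -> d2 -> d1 -> c1 -> b1 -> b2 -> a2 -> a3 -> b3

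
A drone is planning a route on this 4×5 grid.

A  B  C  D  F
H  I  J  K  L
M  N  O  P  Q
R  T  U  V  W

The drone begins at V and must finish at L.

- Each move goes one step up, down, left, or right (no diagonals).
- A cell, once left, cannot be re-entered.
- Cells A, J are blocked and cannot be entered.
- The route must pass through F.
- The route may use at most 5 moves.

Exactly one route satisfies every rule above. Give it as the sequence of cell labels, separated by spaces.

The 5-move cap with required stops at F leaves no slack for detours.
Route from V: up 3 to D, right 1 to F, down 1 to L — 5 moves in all.
Check: all required cells visited; 5 ≤ 5 moves.

V P K D F L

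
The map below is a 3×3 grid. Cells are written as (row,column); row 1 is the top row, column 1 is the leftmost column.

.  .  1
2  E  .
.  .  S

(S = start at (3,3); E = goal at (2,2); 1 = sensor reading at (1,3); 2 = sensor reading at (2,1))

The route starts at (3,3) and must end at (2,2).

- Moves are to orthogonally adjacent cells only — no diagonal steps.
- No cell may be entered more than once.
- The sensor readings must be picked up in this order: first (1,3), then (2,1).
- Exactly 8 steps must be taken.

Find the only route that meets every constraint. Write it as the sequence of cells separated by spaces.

(3,3) (2,3) (1,3) (1,2) (1,1) (2,1) (3,1) (3,2) (2,2)

The waypoints must appear in the order (1,3), (2,1), with no cell reused.
Route from (3,3): 2× up (reaching (1,3)), 2× left (reaching (1,1)), 2× down (reaching (3,1)), right to (3,2), up to (2,2) — 8 moves in all.
Check: order respected (1 at step 2, 2 at step 5); 8 moves as required.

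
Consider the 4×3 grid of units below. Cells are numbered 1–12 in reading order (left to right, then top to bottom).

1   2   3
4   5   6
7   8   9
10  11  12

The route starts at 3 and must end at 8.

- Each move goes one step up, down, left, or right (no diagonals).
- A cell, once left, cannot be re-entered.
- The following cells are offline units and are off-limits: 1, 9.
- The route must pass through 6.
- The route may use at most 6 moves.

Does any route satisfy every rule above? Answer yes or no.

yes

One route that works: 3 → 6 → 5 → 8.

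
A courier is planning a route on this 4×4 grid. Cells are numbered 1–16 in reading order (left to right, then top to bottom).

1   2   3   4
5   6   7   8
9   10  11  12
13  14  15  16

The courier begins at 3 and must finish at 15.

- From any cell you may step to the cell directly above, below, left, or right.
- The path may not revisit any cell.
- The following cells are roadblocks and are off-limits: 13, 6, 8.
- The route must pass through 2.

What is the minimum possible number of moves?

Any route passes through 2 somewhere between 3 and 15. Summing Manhattan distances along the two legs (3 → 2 → 15) gives a lower bound of 1 + 4 = 5 moves.
The shortest route satisfying every rule uses 7 moves: 3 → 2 → 1 → 5 → 9 → 10 → 14 → 15.
The bound of 5 isn't tight here; checking systematically, no route of length 5 through 6 satisfies every constraint, so 7 is the minimum.

7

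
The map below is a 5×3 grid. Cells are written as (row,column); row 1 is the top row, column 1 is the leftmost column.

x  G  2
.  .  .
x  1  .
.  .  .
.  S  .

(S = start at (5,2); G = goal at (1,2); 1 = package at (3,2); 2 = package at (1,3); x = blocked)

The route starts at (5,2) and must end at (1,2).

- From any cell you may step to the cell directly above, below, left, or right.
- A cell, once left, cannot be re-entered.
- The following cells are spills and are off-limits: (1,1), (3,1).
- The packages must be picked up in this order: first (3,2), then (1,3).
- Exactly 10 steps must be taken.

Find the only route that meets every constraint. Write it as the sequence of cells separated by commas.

(5,2), (5,1), (4,1), (4,2), (4,3), (3,3), (3,2), (2,2), (2,3), (1,3), (1,2)

The waypoints must appear in the order (3,2), (1,3), with no cell reused.
Route from (5,2): left 1 to (5,1), up 1 to (4,1), right 2 to (4,3), up 1 to (3,3), left 1 to (3,2), up 1 to (2,2), right 1 to (2,3), up 1 to (1,3), left 1 to (1,2) — 10 moves in all.
Check: order respected (1 at step 6, 2 at step 9); 10 moves as required.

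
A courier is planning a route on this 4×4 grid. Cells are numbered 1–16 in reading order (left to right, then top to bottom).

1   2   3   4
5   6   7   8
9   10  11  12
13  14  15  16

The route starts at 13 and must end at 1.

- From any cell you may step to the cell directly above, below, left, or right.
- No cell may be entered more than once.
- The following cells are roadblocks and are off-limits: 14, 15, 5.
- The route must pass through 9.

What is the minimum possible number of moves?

5

Any route passes through 9 somewhere between 13 and 1. Summing Manhattan distances along the two legs (13 → 9 → 1) gives a lower bound of 1 + 2 = 3 moves.
That bound ignores the blocked cells. Measuring each leg by the fewest moves that actually steer around them (13→9: 1; 9→1: 4) raises the lower bound to 5.
A route of 5 moves exists: 13 → 9 → 10 → 6 → 2 → 1.
Since 5 matches that lower bound, it is optimal.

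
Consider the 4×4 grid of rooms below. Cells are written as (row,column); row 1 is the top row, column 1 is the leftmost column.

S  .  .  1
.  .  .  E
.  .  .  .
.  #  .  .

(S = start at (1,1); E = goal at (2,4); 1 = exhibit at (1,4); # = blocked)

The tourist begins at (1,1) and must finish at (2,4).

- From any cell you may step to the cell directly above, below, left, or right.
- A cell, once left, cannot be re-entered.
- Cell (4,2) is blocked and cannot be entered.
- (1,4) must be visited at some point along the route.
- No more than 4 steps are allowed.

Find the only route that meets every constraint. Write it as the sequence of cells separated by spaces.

(1,1) (1,2) (1,3) (1,4) (2,4)

The budget equals the shortest possible length, so every move has to be on a shortest route through the required cells.
Route from (1,1): 3× right (reaching (1,4)), down to (2,4) — 4 moves in all.
Check: all required cells visited; 4 ≤ 4 moves.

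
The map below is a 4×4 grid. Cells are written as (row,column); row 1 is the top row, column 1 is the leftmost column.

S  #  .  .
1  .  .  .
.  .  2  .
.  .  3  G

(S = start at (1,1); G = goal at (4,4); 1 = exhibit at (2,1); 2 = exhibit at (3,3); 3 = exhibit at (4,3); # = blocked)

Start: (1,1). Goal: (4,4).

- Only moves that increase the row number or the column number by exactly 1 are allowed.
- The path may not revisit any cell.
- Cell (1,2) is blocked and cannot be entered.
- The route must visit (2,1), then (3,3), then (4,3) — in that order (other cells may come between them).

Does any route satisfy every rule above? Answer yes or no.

One route that works: (1,1) → (2,1) → (3,1) → (3,2) → (3,3) → (4,3) → (4,4).

yes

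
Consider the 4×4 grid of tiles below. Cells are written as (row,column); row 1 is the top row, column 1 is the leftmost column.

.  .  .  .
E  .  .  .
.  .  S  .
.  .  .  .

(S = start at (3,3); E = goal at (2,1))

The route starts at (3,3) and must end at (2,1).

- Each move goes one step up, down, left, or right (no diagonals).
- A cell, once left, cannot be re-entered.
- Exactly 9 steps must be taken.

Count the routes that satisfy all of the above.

23

Need simple routes of exactly 9 moves from (3,3) to (2,1) (Manhattan distance 3, so 3 moves are spent on a detour and 3 undoing it).
Branch systematically from the start, pruning whenever the remaining move budget drops below the Manhattan distance to (2,1) or differs from it in parity. Grouping the completions by first move — via (2,3): 5; via (4,3): 9; via (3,2): 2; via (3,4): 7 — and summing: 5 + 9 + 2 + 7 = 23.
That gives 23 routes.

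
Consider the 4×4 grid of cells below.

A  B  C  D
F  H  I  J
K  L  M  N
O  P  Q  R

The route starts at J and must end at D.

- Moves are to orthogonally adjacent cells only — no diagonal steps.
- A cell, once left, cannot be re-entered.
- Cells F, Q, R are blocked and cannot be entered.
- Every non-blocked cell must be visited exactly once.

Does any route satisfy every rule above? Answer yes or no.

Cell A has only one open neighbour but is neither the start nor the goal, so a Hamiltonian route would have to both enter and leave it through the same neighbour — impossible without revisiting.

no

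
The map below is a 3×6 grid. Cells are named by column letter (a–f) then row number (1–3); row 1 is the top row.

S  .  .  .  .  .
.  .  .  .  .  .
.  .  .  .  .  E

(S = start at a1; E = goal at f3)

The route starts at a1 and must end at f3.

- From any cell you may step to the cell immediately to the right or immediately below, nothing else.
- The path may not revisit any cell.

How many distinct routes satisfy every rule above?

21

A right/down-only route from a1 to f3 makes exactly 2 down-moves and 5 right-moves in some order.
With no other constraints that would be C(7,2) = 21 routes.
That gives 21 routes.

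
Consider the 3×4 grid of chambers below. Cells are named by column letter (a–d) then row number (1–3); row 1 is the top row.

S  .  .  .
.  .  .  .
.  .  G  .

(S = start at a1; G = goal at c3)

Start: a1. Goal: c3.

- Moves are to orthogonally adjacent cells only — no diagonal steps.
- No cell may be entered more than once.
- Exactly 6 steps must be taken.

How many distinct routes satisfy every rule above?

9

Need simple routes of exactly 6 moves from a1 to c3 (Manhattan distance 4, so 1 moves are spent on a detour and 1 undoing it).
Branch systematically from the start, pruning whenever the remaining move budget drops below the Manhattan distance to c3 or differs from it in parity. Grouping the completions by first move — via a2: 3; via b1: 6 — and summing: 3 + 6 = 9.
That gives 9 routes.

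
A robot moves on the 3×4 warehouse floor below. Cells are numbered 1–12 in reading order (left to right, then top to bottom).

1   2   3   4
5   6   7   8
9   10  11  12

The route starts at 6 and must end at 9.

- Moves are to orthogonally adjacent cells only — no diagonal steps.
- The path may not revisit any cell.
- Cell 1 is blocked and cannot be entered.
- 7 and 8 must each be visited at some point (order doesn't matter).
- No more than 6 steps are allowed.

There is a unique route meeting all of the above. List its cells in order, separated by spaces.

The budget equals the shortest possible length, so every move has to be on a shortest route through the required cells.
Route from 6: right 2 to 8, down 1 to 12, left 3 to 9 — 6 moves in all.
Check: all required cells visited; 6 ≤ 6 moves.

6 7 8 12 11 10 9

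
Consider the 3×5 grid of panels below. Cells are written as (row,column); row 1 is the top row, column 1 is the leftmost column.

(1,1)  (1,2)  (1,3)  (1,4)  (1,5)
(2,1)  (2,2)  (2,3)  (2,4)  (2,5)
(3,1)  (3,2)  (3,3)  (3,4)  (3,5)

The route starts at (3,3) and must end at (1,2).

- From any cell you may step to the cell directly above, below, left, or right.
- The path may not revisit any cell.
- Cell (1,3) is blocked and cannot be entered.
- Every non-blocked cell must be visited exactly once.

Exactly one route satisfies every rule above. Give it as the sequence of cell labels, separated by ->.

Need to visit all 14 open cells exactly once, starting at (3,3) and ending at (1,2).
Route from (3,3): 2× right (reaching (3,5)), 2× up (reaching (1,5)), left to (1,4), down to (2,4), 2× left (reaching (2,2)), down to (3,2), left to (3,1), 2× up (reaching (1,1)), right to (1,2) — 13 moves in all.
Check: all 14 open cells covered.

(3,3) -> (3,4) -> (3,5) -> (2,5) -> (1,5) -> (1,4) -> (2,4) -> (2,3) -> (2,2) -> (3,2) -> (3,1) -> (2,1) -> (1,1) -> (1,2)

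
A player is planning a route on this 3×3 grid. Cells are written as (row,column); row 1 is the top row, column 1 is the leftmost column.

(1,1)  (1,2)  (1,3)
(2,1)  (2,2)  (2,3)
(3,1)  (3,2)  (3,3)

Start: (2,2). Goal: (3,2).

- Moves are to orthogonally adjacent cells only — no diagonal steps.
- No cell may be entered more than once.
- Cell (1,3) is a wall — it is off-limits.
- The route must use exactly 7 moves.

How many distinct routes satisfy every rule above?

Need simple routes of exactly 7 moves from (2,2) to (3,2) (Manhattan distance 1, so 3 moves are spent on a detour and 3 undoing it).
No route satisfies every constraint, so the count is 0.

0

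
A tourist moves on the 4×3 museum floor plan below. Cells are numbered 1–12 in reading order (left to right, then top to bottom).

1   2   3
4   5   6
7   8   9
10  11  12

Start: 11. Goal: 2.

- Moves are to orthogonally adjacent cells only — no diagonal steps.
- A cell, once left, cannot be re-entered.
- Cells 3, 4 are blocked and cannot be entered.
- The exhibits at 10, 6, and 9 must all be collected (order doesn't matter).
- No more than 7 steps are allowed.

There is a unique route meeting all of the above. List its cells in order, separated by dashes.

11 - 10 - 7 - 8 - 9 - 6 - 5 - 2

The budget equals the shortest possible length, so every move has to be on a shortest route through the required cells.
Route from 11: left 1 to 10, up 1 to 7, right 2 to 9, up 1 to 6, left 1 to 5, up 1 to 2 — 7 moves in all.
Check: all required cells visited; 7 ≤ 7 moves.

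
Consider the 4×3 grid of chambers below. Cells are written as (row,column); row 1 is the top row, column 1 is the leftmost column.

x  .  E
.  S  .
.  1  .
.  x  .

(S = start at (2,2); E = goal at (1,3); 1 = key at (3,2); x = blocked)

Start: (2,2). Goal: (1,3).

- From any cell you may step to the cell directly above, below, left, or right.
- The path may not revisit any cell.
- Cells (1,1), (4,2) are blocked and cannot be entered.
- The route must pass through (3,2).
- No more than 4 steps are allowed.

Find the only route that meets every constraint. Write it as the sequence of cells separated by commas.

The 4-move cap with required stops at (3,2) leaves no slack for detours.
Route from (2,2): down to (3,2), right to (3,3), 2× up (reaching (1,3)) — 4 moves in all.
Check: all required cells visited; 4 ≤ 4 moves.

(2,2), (3,2), (3,3), (2,3), (1,3)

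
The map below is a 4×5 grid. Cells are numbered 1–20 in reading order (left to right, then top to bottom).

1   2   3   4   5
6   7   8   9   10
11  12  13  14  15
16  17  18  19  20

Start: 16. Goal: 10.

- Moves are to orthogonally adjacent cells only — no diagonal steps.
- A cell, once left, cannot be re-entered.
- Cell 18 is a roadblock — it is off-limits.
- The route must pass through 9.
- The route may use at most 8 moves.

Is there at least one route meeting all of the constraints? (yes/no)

yes

One route that works: 16 → 11 → 6 → 7 → 8 → 9 → 10.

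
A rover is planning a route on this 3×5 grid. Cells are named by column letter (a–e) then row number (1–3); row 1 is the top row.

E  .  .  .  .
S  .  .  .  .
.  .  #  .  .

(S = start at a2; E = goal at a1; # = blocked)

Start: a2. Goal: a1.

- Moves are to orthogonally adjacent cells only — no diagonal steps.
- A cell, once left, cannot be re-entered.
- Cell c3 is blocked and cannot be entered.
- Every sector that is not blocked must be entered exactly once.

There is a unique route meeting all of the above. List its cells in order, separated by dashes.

a2 - a3 - b3 - b2 - c2 - d2 - d3 - e3 - e2 - e1 - d1 - c1 - b1 - a1

Need to visit all 14 open cells exactly once, starting at a2 and ending at a1.
Cell d3 has only two open neighbours (d2 and e3), so the path must pass straight through it: one of those is the cell it's entered from and the other is where it exits.
Route from a2: down to a3, right to b3, up to b2, 2× right (reaching d2), down to d3, right to e3, 2× up (reaching e1), 4× left (reaching a1) — 13 moves in all.
Check: all 14 open cells covered.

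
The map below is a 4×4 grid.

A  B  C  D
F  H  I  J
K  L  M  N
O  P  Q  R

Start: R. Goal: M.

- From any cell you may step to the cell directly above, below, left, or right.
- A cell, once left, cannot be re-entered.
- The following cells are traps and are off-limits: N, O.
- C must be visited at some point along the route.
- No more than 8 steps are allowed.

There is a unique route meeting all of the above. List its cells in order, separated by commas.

R, Q, P, L, H, B, C, I, M

The 8-move cap with required stops at C leaves no slack for detours.
Route from R: left 2 to P, up 3 to B, right 1 to C, down 2 to M — 8 moves in all.
Check: all required cells visited; 8 ≤ 8 moves.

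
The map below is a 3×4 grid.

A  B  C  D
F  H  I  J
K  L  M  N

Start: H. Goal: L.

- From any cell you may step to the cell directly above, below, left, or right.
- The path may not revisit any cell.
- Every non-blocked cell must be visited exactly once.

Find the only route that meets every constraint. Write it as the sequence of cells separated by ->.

H -> I -> M -> N -> J -> D -> C -> B -> A -> F -> K -> L

Need to visit all 12 open cells exactly once, starting at H and ending at L.
Cell K has only two open neighbours (F and L), so the path must pass straight through it: one of those is the cell it's entered from and the other is where it exits.
Route from H: right 1 to I, down 1 to M, right 1 to N, up 2 to D, left 3 to A, down 2 to K, right 1 to L — 11 moves in all.
Check: all 12 open cells covered.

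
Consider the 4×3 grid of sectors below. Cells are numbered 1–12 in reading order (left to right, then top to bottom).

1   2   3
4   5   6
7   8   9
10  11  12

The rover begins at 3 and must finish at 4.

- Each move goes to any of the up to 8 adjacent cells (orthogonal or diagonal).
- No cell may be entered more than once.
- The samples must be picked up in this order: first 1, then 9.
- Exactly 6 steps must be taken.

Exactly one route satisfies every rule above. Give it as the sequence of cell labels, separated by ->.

The waypoints must appear in the order 1, 9, with no cell reused.
Route from 3: 2× left (reaching 1), 2× down-right (reaching 9), left to 8, up-left to 4 — 6 moves in all.
Check: order respected (1 at step 2, 9 at step 4); 6 moves as required.

3 -> 2 -> 1 -> 5 -> 9 -> 8 -> 4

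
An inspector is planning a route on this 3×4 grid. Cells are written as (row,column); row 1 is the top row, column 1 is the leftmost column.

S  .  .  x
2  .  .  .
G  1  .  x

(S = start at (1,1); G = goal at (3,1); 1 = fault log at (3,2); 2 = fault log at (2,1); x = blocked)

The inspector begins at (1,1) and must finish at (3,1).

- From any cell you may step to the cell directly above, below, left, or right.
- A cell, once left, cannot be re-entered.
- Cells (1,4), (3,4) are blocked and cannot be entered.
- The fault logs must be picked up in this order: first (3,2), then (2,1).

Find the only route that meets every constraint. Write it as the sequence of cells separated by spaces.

The waypoints must appear in the order (3,2), (2,1), with no cell reused.
Route from (1,1): right 2 to (1,3), down 2 to (3,3), left 1 to (3,2), up 1 to (2,2), left 1 to (2,1), down 1 to (3,1) — 8 moves in all.
Check: order respected (1 at step 5, 2 at step 7).

(1,1) (1,2) (1,3) (2,3) (3,3) (3,2) (2,2) (2,1) (3,1)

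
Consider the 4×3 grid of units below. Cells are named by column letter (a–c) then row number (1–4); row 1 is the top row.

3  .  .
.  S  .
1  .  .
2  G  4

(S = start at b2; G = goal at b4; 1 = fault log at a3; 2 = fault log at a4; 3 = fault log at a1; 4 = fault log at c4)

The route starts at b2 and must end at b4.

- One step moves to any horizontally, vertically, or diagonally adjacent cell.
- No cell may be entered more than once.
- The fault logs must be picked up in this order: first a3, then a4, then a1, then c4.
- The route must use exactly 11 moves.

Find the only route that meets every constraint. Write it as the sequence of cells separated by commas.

The waypoints must appear in the order a3, a4, a1, c4, with no cell reused.
Route from b2: down-left to a3, down to a4, up-right to b3, up-left to a2, up to a1, 2× right (reaching c1), 3× down (reaching c4), left to b4 — 11 moves in all.
Check: order respected (1 at step 1, 2 at step 2, 3 at step 5, 4 at step 10); 11 moves as required.

b2, a3, a4, b3, a2, a1, b1, c1, c2, c3, c4, b4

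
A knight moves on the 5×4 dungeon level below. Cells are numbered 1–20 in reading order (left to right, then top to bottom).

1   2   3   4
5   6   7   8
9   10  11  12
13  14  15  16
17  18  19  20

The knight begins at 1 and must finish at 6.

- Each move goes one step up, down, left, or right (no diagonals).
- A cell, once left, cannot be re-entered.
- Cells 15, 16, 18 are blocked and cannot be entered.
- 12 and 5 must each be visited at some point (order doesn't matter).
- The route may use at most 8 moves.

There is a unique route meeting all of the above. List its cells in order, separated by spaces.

1 5 9 10 11 12 8 7 6

The budget equals the shortest possible length, so every move has to be on a shortest route through the required cells.
Route from 1: 2× down (reaching 9), 3× right (reaching 12), up to 8, 2× left (reaching 6) — 8 moves in all.
Check: all required cells visited; 8 ≤ 8 moves.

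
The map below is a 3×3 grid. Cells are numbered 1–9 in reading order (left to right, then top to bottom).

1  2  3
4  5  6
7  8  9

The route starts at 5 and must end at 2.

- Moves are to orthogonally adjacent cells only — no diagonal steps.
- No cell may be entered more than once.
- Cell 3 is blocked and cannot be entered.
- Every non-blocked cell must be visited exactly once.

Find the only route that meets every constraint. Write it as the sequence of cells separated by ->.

5 -> 6 -> 9 -> 8 -> 7 -> 4 -> 1 -> 2

Need to visit all 8 open cells exactly once, starting at 5 and ending at 2.
Route from 5: right 1 to 6, down 1 to 9, left 2 to 7, up 2 to 1, right 1 to 2 — 7 moves in all.
Check: all 8 open cells covered.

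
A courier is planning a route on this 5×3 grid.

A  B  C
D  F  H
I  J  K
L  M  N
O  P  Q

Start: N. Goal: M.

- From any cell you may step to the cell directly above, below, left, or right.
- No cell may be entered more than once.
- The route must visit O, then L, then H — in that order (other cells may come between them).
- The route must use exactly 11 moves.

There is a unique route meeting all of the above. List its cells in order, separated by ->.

N -> Q -> P -> O -> L -> I -> D -> F -> H -> K -> J -> M

The waypoints must appear in the order O, L, H, with no cell reused.
Route from N: down 1 to Q, left 2 to O, up 3 to D, right 2 to H, down 1 to K, left 1 to J, down 1 to M — 11 moves in all.
Check: order respected (O at step 3, L at step 4, H at step 8); 11 moves as required.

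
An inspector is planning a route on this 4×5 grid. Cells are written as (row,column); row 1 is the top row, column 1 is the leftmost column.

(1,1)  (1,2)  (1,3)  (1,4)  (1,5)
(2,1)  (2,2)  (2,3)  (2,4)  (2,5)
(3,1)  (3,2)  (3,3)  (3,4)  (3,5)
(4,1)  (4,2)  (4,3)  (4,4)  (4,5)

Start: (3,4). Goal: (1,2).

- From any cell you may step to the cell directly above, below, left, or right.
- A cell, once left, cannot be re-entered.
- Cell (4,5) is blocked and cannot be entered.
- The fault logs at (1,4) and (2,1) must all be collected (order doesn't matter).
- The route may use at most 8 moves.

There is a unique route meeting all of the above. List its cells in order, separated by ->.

Any route must reach (1,4) and (2,1) and still end at (1,2) within 8 moves, so the order of the required stops is forced.
Route from (3,4): up 2 to (1,4), left 1 to (1,3), down 1 to (2,3), left 2 to (2,1), up 1 to (1,1), right 1 to (1,2) — 8 moves in all.
Check: all required cells visited; 8 ≤ 8 moves.

(3,4) -> (2,4) -> (1,4) -> (1,3) -> (2,3) -> (2,2) -> (2,1) -> (1,1) -> (1,2)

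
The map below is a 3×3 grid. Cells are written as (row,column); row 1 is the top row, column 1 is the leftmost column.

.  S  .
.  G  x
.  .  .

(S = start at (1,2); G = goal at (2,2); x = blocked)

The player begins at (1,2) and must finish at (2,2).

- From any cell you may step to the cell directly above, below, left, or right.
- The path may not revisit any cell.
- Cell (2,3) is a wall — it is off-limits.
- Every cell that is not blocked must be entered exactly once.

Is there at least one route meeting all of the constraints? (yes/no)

no

Cell (1,3) has only one open neighbour but is neither the start nor the goal, so a Hamiltonian route would have to both enter and leave it through the same neighbour — impossible without revisiting.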